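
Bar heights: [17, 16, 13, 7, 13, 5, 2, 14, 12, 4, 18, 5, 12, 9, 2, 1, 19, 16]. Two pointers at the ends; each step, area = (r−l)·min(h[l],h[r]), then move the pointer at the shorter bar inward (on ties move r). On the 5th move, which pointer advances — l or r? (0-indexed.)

[0,17] min(17,16)*17=272 best=272 * → r--
[0,16] min(17,19)*16=272 best=272 → l++
[1,16] min(16,19)*15=240 best=272 → l++
[2,16] min(13,19)*14=182 best=272 → l++
[3,16] min(7,19)*13=91 best=272 → l++

l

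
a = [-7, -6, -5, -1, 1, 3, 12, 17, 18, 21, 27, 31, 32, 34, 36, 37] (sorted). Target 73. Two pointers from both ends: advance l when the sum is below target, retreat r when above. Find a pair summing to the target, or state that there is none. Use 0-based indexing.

[0,15] -7+37=30 <73 → l++
[1,15] -6+37=31 <73 → l++
[2,15] -5+37=32 <73 → l++
[3,15] -1+37=36 <73 → l++
[4,15] 1+37=38 <73 → l++
[5,15] 3+37=40 <73 → l++
[6,15] 12+37=49 <73 → l++
[7,15] 17+37=54 <73 → l++
[8,15] 18+37=55 <73 → l++
[9,15] 21+37=58 <73 → l++
[10,15] 27+37=64 <73 → l++
[11,15] 31+37=68 <73 → l++
[12,15] 32+37=69 <73 → l++
[13,15] 34+37=71 <73 → l++
[14,15] 36+37=73 → found

(36, 37)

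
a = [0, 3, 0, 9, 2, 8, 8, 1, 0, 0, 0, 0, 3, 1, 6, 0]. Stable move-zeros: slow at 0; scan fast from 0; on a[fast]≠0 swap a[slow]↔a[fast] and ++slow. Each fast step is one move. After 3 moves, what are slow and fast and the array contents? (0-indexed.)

slow=0 fast=0: a[fast]=0, fast++
slow=0 fast=1: a[fast]=3≠0 swap→a[0]=3, slow++,fast++
slow=1 fast=2: a[fast]=0, fast++

slow=1, fast=3, a=[3, 0, 0, 9, 2, 8, 8, 1, 0, 0, 0, 0, 3, 1, 6, 0]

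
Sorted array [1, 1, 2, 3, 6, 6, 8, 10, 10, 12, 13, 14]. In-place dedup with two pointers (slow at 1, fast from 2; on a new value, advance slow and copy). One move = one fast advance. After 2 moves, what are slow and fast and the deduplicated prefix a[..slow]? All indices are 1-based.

slow=2, fast=4, prefix=[1, 2]

slow=1 fast=2: a[fast]=1=a[slow] dup, fast++
slow=1 fast=3: a[fast]=2≠a[slow]=1 write a[2]=2, slow++,fast++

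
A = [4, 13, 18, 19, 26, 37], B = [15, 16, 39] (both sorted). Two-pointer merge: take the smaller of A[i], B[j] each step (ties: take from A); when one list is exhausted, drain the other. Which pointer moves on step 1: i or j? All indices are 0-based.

i=0 j=0: A[i]=4<=B[j]=15 take 4, i++

i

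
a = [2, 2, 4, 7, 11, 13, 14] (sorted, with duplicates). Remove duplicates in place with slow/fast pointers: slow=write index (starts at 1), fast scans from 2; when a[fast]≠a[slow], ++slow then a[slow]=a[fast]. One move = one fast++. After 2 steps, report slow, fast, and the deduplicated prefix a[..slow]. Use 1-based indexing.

(s=1,f=2) a[fast]=2=a[slow] dup → fast++
(s=1,f=3) a[fast]=4≠a[slow]=2 write a[2]=4 → slow++,fast++

slow=2, fast=4, prefix=[2, 4]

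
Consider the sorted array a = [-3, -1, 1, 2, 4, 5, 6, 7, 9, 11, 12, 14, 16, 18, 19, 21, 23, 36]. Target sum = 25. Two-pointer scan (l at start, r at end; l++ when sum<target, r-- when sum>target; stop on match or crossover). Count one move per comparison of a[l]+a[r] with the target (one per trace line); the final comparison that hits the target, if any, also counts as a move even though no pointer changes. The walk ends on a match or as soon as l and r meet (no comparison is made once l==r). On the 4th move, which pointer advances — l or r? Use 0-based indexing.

l

l=0 r=17: -3+36=33 >25, r--
l=0 r=16: -3+23=20 <25, l++
l=1 r=16: -1+23=22 <25, l++
l=2 r=16: 1+23=24 <25, l++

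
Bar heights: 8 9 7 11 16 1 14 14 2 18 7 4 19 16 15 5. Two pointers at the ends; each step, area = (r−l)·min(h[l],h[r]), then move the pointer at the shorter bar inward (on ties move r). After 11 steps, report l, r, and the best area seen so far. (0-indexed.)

[0,15] min(8,5)*15=75 best=75 * → r--
[0,14] min(8,15)*14=112 best=112 * → l++
[1,14] min(9,15)*13=117 best=117 * → l++
[2,14] min(7,15)*12=84 best=117 → l++
[3,14] min(11,15)*11=121 best=121 * → l++
[4,14] min(16,15)*10=150 best=150 * → r--
[4,13] min(16,16)*9=144 best=150 → r--
[4,12] min(16,19)*8=128 best=150 → l++
[5,12] min(1,19)*7=7 best=150 → l++
[6,12] min(14,19)*6=84 best=150 → l++
[7,12] min(14,19)*5=70 best=150 → l++

l=8, r=12, best area=150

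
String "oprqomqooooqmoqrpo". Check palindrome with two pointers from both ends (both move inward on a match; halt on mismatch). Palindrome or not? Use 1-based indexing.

palindrome

l=1 r=18: 'o'=='o', l++,r--
l=2 r=17: 'p'=='p', l++,r--
l=3 r=16: 'r'=='r', l++,r--
l=4 r=15: 'q'=='q', l++,r--
l=5 r=14: 'o'=='o', l++,r--
l=6 r=13: 'm'=='m', l++,r--
l=7 r=12: 'q'=='q', l++,r--
l=8 r=11: 'o'=='o', l++,r--
l=9 r=10: 'o'=='o', l++,r--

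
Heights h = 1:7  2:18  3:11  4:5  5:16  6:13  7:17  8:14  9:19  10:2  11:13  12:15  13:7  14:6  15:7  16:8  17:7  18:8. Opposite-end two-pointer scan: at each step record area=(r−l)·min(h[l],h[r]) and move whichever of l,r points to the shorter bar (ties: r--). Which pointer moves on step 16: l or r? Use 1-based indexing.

l=1 r=18: min(7,8)*17=119 best=119 *, l++
l=2 r=18: min(18,8)*16=128 best=128 *, r--
l=2 r=17: min(18,7)*15=105 best=128, r--
l=2 r=16: min(18,8)*14=112 best=128, r--
l=2 r=15: min(18,7)*13=91 best=128, r--
l=2 r=14: min(18,6)*12=72 best=128, r--
l=2 r=13: min(18,7)*11=77 best=128, r--
l=2 r=12: min(18,15)*10=150 best=150 *, r--
l=2 r=11: min(18,13)*9=117 best=150, r--
l=2 r=10: min(18,2)*8=16 best=150, r--
l=2 r=9: min(18,19)*7=126 best=150, l++
l=3 r=9: min(11,19)*6=66 best=150, l++
l=4 r=9: min(5,19)*5=25 best=150, l++
l=5 r=9: min(16,19)*4=64 best=150, l++
l=6 r=9: min(13,19)*3=39 best=150, l++
l=7 r=9: min(17,19)*2=34 best=150, l++

l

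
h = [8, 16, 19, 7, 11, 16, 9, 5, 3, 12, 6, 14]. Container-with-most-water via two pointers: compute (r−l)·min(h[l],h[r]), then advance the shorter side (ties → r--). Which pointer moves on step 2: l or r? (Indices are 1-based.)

r

[1,12] min(8,14)*11=88 best=88 * → l++
[2,12] min(16,14)*10=140 best=140 * → r--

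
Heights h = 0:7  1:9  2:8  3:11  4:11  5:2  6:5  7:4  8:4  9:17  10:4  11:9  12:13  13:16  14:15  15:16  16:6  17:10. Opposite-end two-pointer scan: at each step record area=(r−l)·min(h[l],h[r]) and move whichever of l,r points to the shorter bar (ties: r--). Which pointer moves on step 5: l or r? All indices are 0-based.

r

l=0 r=17: min(7,10)*17=119 best=119 *, l++
l=1 r=17: min(9,10)*16=144 best=144 *, l++
l=2 r=17: min(8,10)*15=120 best=144, l++
l=3 r=17: min(11,10)*14=140 best=144, r--
l=3 r=16: min(11,6)*13=78 best=144, r--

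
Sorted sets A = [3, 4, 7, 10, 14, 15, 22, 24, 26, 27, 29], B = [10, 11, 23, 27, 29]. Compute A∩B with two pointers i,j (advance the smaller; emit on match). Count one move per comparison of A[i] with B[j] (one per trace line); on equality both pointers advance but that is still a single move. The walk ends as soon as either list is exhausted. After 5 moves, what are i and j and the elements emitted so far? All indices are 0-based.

i=0 j=0: 3<10, i++
i=1 j=0: 4<10, i++
i=2 j=0: 7<10, i++
i=3 j=0: 10==10 emit, i++,j++
i=4 j=1: 14>11, j++

i=4, j=2, emitted=[10]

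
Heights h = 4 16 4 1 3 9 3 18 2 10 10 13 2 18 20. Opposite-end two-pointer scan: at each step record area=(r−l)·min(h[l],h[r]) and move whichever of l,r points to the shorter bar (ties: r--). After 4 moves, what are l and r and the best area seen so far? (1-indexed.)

l=1 r=15: min(4,20)*14=56 best=56 *, l++
l=2 r=15: min(16,20)*13=208 best=208 *, l++
l=3 r=15: min(4,20)*12=48 best=208, l++
l=4 r=15: min(1,20)*11=11 best=208, l++

l=5, r=15, best area=208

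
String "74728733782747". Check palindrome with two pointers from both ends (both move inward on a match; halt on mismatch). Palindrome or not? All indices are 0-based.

palindrome

[0,13] '7'=='7' → l++,r--
[1,12] '4'=='4' → l++,r--
[2,11] '7'=='7' → l++,r--
[3,10] '2'=='2' → l++,r--
[4,9] '8'=='8' → l++,r--
[5,8] '7'=='7' → l++,r--
[6,7] '3'=='3' → l++,r--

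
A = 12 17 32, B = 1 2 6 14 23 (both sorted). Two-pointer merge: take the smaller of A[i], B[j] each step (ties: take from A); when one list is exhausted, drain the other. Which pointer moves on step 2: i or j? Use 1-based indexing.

j

[i=1,j=1] A[i]=12>B[j]=1 take 1 → j++
[i=1,j=2] A[i]=12>B[j]=2 take 2 → j++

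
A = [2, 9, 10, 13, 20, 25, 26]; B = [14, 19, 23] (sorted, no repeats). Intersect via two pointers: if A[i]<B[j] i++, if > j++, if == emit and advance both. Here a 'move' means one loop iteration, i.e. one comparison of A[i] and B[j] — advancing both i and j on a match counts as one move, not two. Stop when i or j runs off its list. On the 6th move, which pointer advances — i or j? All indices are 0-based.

i=0 j=0: 2<14, i++
i=1 j=0: 9<14, i++
i=2 j=0: 10<14, i++
i=3 j=0: 13<14, i++
i=4 j=0: 20>14, j++
i=4 j=1: 20>19, j++

j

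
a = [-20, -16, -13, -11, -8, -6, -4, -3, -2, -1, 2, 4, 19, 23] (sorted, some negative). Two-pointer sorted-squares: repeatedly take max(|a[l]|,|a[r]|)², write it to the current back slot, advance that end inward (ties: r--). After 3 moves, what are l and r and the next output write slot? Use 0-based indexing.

l=0 r=13: |-20|<=|23| out[13]=529, r--
l=0 r=12: |-20|>|19| out[12]=400, l++
l=1 r=12: |-16|<=|19| out[11]=361, r--

l=1, r=11, next write slot=10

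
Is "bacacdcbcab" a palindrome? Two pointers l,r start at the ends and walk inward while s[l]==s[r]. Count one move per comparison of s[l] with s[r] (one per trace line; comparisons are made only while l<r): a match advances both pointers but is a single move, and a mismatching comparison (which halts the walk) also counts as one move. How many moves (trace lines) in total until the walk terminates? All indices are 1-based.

[1,11] 'b'=='b' → l++,r--
[2,10] 'a'=='a' → l++,r--
[3,9] 'c'=='c' → l++,r--
[4,8] 'a'!='b' → stop

4 moves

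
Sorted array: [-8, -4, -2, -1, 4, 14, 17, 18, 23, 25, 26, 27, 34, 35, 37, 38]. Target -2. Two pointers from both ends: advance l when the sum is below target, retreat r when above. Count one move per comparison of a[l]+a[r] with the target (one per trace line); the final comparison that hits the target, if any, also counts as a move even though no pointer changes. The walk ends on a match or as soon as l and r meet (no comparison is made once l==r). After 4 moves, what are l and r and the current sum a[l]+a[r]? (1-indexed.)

l=1, r=12, sum=19

l=1 r=16: -8+38=30 >-2, r--
l=1 r=15: -8+37=29 >-2, r--
l=1 r=14: -8+35=27 >-2, r--
l=1 r=13: -8+34=26 >-2, r--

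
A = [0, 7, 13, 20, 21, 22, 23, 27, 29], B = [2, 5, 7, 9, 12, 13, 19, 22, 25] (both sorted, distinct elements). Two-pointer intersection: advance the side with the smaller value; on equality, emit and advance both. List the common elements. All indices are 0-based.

[i=0,j=0] 0<2 → i++
[i=1,j=0] 7>2 → j++
[i=1,j=1] 7>5 → j++
[i=1,j=2] 7==7 emit → i++,j++
[i=2,j=3] 13>9 → j++
[i=2,j=4] 13>12 → j++
[i=2,j=5] 13==13 emit → i++,j++
[i=3,j=6] 20>19 → j++
[i=3,j=7] 20<22 → i++
[i=4,j=7] 21<22 → i++
[i=5,j=7] 22==22 emit → i++,j++
[i=6,j=8] 23<25 → i++
[i=7,j=8] 27>25 → j++

intersection = [7, 13, 22]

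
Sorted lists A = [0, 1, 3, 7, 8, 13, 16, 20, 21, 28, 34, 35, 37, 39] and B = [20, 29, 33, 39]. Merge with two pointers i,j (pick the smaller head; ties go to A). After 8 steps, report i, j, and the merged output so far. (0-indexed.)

i=0 j=0: A[i]=0<=B[j]=20 take 0, i++
i=1 j=0: A[i]=1<=B[j]=20 take 1, i++
i=2 j=0: A[i]=3<=B[j]=20 take 3, i++
i=3 j=0: A[i]=7<=B[j]=20 take 7, i++
i=4 j=0: A[i]=8<=B[j]=20 take 8, i++
i=5 j=0: A[i]=13<=B[j]=20 take 13, i++
i=6 j=0: A[i]=16<=B[j]=20 take 16, i++
i=7 j=0: A[i]=20<=B[j]=20 take 20, i++

i=8, j=0, merged so far=[0, 1, 3, 7, 8, 13, 16, 20]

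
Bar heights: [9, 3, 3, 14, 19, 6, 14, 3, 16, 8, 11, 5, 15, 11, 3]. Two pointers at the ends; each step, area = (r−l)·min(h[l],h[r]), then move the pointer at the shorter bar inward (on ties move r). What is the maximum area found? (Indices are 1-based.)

max area = 126

[1,15] min(9,3)*14=42 best=42 * → r--
[1,14] min(9,11)*13=117 best=117 * → l++
[2,14] min(3,11)*12=36 best=117 → l++
[3,14] min(3,11)*11=33 best=117 → l++
[4,14] min(14,11)*10=110 best=117 → r--
[4,13] min(14,15)*9=126 best=126 * → l++
[5,13] min(19,15)*8=120 best=126 → r--
[5,12] min(19,5)*7=35 best=126 → r--
[5,11] min(19,11)*6=66 best=126 → r--
[5,10] min(19,8)*5=40 best=126 → r--
[5,9] min(19,16)*4=64 best=126 → r--
[5,8] min(19,3)*3=9 best=126 → r--
[5,7] min(19,14)*2=28 best=126 → r--
[5,6] min(19,6)*1=6 best=126 → r--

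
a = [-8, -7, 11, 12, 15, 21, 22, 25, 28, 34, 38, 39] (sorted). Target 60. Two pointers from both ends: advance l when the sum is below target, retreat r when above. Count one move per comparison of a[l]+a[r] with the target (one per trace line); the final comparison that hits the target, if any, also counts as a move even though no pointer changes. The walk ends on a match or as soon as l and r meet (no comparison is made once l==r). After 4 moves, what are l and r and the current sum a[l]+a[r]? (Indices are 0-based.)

l=0 r=11: -8+39=31 <60, l++
l=1 r=11: -7+39=32 <60, l++
l=2 r=11: 11+39=50 <60, l++
l=3 r=11: 12+39=51 <60, l++

l=4, r=11, sum=54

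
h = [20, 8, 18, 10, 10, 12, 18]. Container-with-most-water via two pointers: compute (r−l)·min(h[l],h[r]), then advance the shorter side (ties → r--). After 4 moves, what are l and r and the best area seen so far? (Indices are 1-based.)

l=1, r=3, best area=108

[1,7] min(20,18)*6=108 best=108 * → r--
[1,6] min(20,12)*5=60 best=108 → r--
[1,5] min(20,10)*4=40 best=108 → r--
[1,4] min(20,10)*3=30 best=108 → r--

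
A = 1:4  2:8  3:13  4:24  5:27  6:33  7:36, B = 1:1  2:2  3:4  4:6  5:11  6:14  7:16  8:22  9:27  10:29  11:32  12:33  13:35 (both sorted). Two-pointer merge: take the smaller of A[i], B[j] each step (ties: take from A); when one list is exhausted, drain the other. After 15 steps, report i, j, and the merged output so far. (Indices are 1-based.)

[i=1,j=1] A[i]=4>B[j]=1 take 1 → j++
[i=1,j=2] A[i]=4>B[j]=2 take 2 → j++
[i=1,j=3] A[i]=4<=B[j]=4 take 4 → i++
[i=2,j=3] A[i]=8>B[j]=4 take 4 → j++
[i=2,j=4] A[i]=8>B[j]=6 take 6 → j++
[i=2,j=5] A[i]=8<=B[j]=11 take 8 → i++
[i=3,j=5] A[i]=13>B[j]=11 take 11 → j++
[i=3,j=6] A[i]=13<=B[j]=14 take 13 → i++
[i=4,j=6] A[i]=24>B[j]=14 take 14 → j++
[i=4,j=7] A[i]=24>B[j]=16 take 16 → j++
[i=4,j=8] A[i]=24>B[j]=22 take 22 → j++
[i=4,j=9] A[i]=24<=B[j]=27 take 24 → i++
[i=5,j=9] A[i]=27<=B[j]=27 take 27 → i++
[i=6,j=9] A[i]=33>B[j]=27 take 27 → j++
[i=6,j=10] A[i]=33>B[j]=29 take 29 → j++

i=6, j=11, merged so far=[1, 2, 4, 4, 6, 8, 11, 13, 14, 16, 22, 24, 27, 27, 29]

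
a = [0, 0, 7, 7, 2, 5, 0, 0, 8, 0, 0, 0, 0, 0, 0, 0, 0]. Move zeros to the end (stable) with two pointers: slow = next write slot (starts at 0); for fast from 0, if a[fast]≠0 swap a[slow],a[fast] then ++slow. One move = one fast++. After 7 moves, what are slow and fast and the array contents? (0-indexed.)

slow=4, fast=7, a=[7, 7, 2, 5, 0, 0, 0, 0, 8, 0, 0, 0, 0, 0, 0, 0, 0]

slow=0 fast=0: a[fast]=0, fast++
slow=0 fast=1: a[fast]=0, fast++
slow=0 fast=2: a[fast]=7≠0 swap→a[0]=7, slow++,fast++
slow=1 fast=3: a[fast]=7≠0 swap→a[1]=7, slow++,fast++
slow=2 fast=4: a[fast]=2≠0 swap→a[2]=2, slow++,fast++
slow=3 fast=5: a[fast]=5≠0 swap→a[3]=5, slow++,fast++
slow=4 fast=6: a[fast]=0, fast++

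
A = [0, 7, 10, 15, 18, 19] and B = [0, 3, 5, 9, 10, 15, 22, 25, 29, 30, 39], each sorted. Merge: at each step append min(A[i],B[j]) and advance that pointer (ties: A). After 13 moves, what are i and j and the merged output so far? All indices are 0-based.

[i=0,j=0] A[i]=0<=B[j]=0 take 0 → i++
[i=1,j=0] A[i]=7>B[j]=0 take 0 → j++
[i=1,j=1] A[i]=7>B[j]=3 take 3 → j++
[i=1,j=2] A[i]=7>B[j]=5 take 5 → j++
[i=1,j=3] A[i]=7<=B[j]=9 take 7 → i++
[i=2,j=3] A[i]=10>B[j]=9 take 9 → j++
[i=2,j=4] A[i]=10<=B[j]=10 take 10 → i++
[i=3,j=4] A[i]=15>B[j]=10 take 10 → j++
[i=3,j=5] A[i]=15<=B[j]=15 take 15 → i++
[i=4,j=5] A[i]=18>B[j]=15 take 15 → j++
[i=4,j=6] A[i]=18<=B[j]=22 take 18 → i++
[i=5,j=6] A[i]=19<=B[j]=22 take 19 → i++
[i=6,j=6] A done, take B[j]=22 → j++

i=6, j=7, merged so far=[0, 0, 3, 5, 7, 9, 10, 10, 15, 15, 18, 19, 22]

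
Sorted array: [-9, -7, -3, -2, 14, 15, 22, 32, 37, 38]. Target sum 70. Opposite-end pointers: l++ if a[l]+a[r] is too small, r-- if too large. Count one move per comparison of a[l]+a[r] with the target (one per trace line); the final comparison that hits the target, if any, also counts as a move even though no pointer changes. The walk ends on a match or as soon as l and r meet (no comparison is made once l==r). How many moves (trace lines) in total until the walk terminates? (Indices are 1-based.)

[1,10] -9+38=29 <70 → l++
[2,10] -7+38=31 <70 → l++
[3,10] -3+38=35 <70 → l++
[4,10] -2+38=36 <70 → l++
[5,10] 14+38=52 <70 → l++
[6,10] 15+38=53 <70 → l++
[7,10] 22+38=60 <70 → l++
[8,10] 32+38=70 → found

8 moves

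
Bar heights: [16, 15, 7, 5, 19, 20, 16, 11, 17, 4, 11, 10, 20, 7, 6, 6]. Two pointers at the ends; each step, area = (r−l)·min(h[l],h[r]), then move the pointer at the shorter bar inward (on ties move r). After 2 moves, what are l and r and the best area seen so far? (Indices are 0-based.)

[0,15] min(16,6)*15=90 best=90 * → r--
[0,14] min(16,6)*14=84 best=90 → r--

l=0, r=13, best area=90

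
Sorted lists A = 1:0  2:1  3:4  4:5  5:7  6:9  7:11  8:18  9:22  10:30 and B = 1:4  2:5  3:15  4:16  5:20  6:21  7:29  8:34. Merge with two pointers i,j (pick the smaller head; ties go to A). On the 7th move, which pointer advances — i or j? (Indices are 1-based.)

i

[i=1,j=1] A[i]=0<=B[j]=4 take 0 → i++
[i=2,j=1] A[i]=1<=B[j]=4 take 1 → i++
[i=3,j=1] A[i]=4<=B[j]=4 take 4 → i++
[i=4,j=1] A[i]=5>B[j]=4 take 4 → j++
[i=4,j=2] A[i]=5<=B[j]=5 take 5 → i++
[i=5,j=2] A[i]=7>B[j]=5 take 5 → j++
[i=5,j=3] A[i]=7<=B[j]=15 take 7 → i++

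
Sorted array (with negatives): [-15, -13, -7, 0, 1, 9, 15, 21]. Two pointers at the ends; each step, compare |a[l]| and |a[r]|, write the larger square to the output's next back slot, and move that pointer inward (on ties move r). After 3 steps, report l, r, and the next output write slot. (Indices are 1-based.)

[1,8] |-15|<=|21| out[8]=441 → r--
[1,7] |-15|<=|15| out[7]=225 → r--
[1,6] |-15|>|9| out[6]=225 → l++

l=2, r=6, next write slot=5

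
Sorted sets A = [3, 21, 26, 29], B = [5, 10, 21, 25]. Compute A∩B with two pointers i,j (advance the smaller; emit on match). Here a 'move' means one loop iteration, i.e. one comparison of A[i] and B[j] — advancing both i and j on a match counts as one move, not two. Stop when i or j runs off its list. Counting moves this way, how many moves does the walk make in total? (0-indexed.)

[i=0,j=0] 3<5 → i++
[i=1,j=0] 21>5 → j++
[i=1,j=1] 21>10 → j++
[i=1,j=2] 21==21 emit → i++,j++
[i=2,j=3] 26>25 → j++

5 moves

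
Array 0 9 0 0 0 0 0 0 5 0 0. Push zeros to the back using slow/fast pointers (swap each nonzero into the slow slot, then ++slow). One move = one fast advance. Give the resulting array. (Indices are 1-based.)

[9, 5, 0, 0, 0, 0, 0, 0, 0, 0, 0]

slow=1 fast=1: a[fast]=0, fast++
slow=1 fast=2: a[fast]=9≠0 swap→a[1]=9, slow++,fast++
slow=2 fast=3: a[fast]=0, fast++
slow=2 fast=4: a[fast]=0, fast++
slow=2 fast=5: a[fast]=0, fast++
slow=2 fast=6: a[fast]=0, fast++
slow=2 fast=7: a[fast]=0, fast++
slow=2 fast=8: a[fast]=0, fast++
slow=2 fast=9: a[fast]=5≠0 swap→a[2]=5, slow++,fast++
slow=3 fast=10: a[fast]=0, fast++
slow=3 fast=11: a[fast]=0, fast++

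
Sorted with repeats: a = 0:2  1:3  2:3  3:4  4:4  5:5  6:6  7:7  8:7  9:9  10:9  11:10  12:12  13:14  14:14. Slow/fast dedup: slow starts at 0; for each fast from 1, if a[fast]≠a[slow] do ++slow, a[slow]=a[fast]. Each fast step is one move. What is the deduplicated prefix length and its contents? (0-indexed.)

slow=0 fast=1: a[fast]=3≠a[slow]=2 write a[1]=3, slow++,fast++
slow=1 fast=2: a[fast]=3=a[slow] dup, fast++
slow=1 fast=3: a[fast]=4≠a[slow]=3 write a[2]=4, slow++,fast++
slow=2 fast=4: a[fast]=4=a[slow] dup, fast++
slow=2 fast=5: a[fast]=5≠a[slow]=4 write a[3]=5, slow++,fast++
slow=3 fast=6: a[fast]=6≠a[slow]=5 write a[4]=6, slow++,fast++
slow=4 fast=7: a[fast]=7≠a[slow]=6 write a[5]=7, slow++,fast++
slow=5 fast=8: a[fast]=7=a[slow] dup, fast++
slow=5 fast=9: a[fast]=9≠a[slow]=7 write a[6]=9, slow++,fast++
slow=6 fast=10: a[fast]=9=a[slow] dup, fast++
slow=6 fast=11: a[fast]=10≠a[slow]=9 write a[7]=10, slow++,fast++
slow=7 fast=12: a[fast]=12≠a[slow]=10 write a[8]=12, slow++,fast++
slow=8 fast=13: a[fast]=14≠a[slow]=12 write a[9]=14, slow++,fast++
slow=9 fast=14: a[fast]=14=a[slow] dup, fast++

length 10; prefix = [2, 3, 4, 5, 6, 7, 9, 10, 12, 14]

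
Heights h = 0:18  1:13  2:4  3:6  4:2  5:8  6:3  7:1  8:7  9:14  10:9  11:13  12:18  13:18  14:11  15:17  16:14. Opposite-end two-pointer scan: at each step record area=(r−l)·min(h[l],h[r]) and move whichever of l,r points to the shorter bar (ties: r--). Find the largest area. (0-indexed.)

max area = 255

l=0 r=16: min(18,14)*16=224 best=224 *, r--
l=0 r=15: min(18,17)*15=255 best=255 *, r--
l=0 r=14: min(18,11)*14=154 best=255, r--
l=0 r=13: min(18,18)*13=234 best=255, r--
l=0 r=12: min(18,18)*12=216 best=255, r--
l=0 r=11: min(18,13)*11=143 best=255, r--
l=0 r=10: min(18,9)*10=90 best=255, r--
l=0 r=9: min(18,14)*9=126 best=255, r--
l=0 r=8: min(18,7)*8=56 best=255, r--
l=0 r=7: min(18,1)*7=7 best=255, r--
l=0 r=6: min(18,3)*6=18 best=255, r--
l=0 r=5: min(18,8)*5=40 best=255, r--
l=0 r=4: min(18,2)*4=8 best=255, r--
l=0 r=3: min(18,6)*3=18 best=255, r--
l=0 r=2: min(18,4)*2=8 best=255, r--
l=0 r=1: min(18,13)*1=13 best=255, r--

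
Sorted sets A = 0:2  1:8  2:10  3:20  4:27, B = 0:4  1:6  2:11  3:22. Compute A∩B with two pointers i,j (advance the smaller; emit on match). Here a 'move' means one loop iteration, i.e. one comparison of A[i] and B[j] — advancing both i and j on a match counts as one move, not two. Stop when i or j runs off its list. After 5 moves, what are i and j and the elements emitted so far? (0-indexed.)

[i=0,j=0] 2<4 → i++
[i=1,j=0] 8>4 → j++
[i=1,j=1] 8>6 → j++
[i=1,j=2] 8<11 → i++
[i=2,j=2] 10<11 → i++

i=3, j=2, emitted=[]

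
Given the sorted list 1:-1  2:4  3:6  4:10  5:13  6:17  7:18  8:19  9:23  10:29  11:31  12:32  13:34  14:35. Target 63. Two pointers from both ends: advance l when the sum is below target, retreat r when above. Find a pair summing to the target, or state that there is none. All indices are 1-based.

[1,14] -1+35=34 <63 → l++
[2,14] 4+35=39 <63 → l++
[3,14] 6+35=41 <63 → l++
[4,14] 10+35=45 <63 → l++
[5,14] 13+35=48 <63 → l++
[6,14] 17+35=52 <63 → l++
[7,14] 18+35=53 <63 → l++
[8,14] 19+35=54 <63 → l++
[9,14] 23+35=58 <63 → l++
[10,14] 29+35=64 >63 → r--
[10,13] 29+34=63 → found

(29, 34)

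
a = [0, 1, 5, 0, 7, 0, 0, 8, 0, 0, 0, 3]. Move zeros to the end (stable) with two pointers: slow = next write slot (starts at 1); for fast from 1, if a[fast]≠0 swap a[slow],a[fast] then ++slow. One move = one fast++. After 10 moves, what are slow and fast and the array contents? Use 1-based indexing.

slow=5, fast=11, a=[1, 5, 7, 8, 0, 0, 0, 0, 0, 0, 0, 3]

slow=1 fast=1: a[fast]=0, fast++
slow=1 fast=2: a[fast]=1≠0 swap→a[1]=1, slow++,fast++
slow=2 fast=3: a[fast]=5≠0 swap→a[2]=5, slow++,fast++
slow=3 fast=4: a[fast]=0, fast++
slow=3 fast=5: a[fast]=7≠0 swap→a[3]=7, slow++,fast++
slow=4 fast=6: a[fast]=0, fast++
slow=4 fast=7: a[fast]=0, fast++
slow=4 fast=8: a[fast]=8≠0 swap→a[4]=8, slow++,fast++
slow=5 fast=9: a[fast]=0, fast++
slow=5 fast=10: a[fast]=0, fast++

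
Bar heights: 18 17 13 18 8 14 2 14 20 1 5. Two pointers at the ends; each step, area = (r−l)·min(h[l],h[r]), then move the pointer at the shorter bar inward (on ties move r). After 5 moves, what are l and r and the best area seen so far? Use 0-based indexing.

[0,10] min(18,5)*10=50 best=50 * → r--
[0,9] min(18,1)*9=9 best=50 → r--
[0,8] min(18,20)*8=144 best=144 * → l++
[1,8] min(17,20)*7=119 best=144 → l++
[2,8] min(13,20)*6=78 best=144 → l++

l=3, r=8, best area=144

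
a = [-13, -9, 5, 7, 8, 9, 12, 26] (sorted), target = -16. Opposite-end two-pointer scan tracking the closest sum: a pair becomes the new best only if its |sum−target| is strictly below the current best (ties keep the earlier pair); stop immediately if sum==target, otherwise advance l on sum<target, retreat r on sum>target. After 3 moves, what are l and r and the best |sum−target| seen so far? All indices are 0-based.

l=0 r=7: -13+26=13 d=29 *, r--
l=0 r=6: -13+12=-1 d=15 *, r--
l=0 r=5: -13+9=-4 d=12 *, r--

l=0, r=4, best |Δ|=12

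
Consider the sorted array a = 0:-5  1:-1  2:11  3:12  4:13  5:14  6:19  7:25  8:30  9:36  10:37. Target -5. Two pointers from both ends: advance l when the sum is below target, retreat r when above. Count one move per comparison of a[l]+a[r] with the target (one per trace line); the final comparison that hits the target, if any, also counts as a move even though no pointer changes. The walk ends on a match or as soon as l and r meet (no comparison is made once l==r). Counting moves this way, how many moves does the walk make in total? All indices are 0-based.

10 moves

l=0 r=10: -5+37=32 >-5, r--
l=0 r=9: -5+36=31 >-5, r--
l=0 r=8: -5+30=25 >-5, r--
l=0 r=7: -5+25=20 >-5, r--
l=0 r=6: -5+19=14 >-5, r--
l=0 r=5: -5+14=9 >-5, r--
l=0 r=4: -5+13=8 >-5, r--
l=0 r=3: -5+12=7 >-5, r--
l=0 r=2: -5+11=6 >-5, r--
l=0 r=1: -5+-1=-6 <-5, l++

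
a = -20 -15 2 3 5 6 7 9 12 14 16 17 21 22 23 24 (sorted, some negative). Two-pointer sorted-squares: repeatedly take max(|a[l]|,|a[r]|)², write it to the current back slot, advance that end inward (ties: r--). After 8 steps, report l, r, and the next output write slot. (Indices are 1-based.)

[1,16] |-20|<=|24| out[16]=576 → r--
[1,15] |-20|<=|23| out[15]=529 → r--
[1,14] |-20|<=|22| out[14]=484 → r--
[1,13] |-20|<=|21| out[13]=441 → r--
[1,12] |-20|>|17| out[12]=400 → l++
[2,12] |-15|<=|17| out[11]=289 → r--
[2,11] |-15|<=|16| out[10]=256 → r--
[2,10] |-15|>|14| out[9]=225 → l++

l=3, r=10, next write slot=8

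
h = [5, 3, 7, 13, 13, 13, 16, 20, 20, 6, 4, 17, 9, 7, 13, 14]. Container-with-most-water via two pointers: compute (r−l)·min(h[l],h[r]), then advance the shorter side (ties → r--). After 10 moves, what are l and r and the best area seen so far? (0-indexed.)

l=6, r=11, best area=156

l=0 r=15: min(5,14)*15=75 best=75 *, l++
l=1 r=15: min(3,14)*14=42 best=75, l++
l=2 r=15: min(7,14)*13=91 best=91 *, l++
l=3 r=15: min(13,14)*12=156 best=156 *, l++
l=4 r=15: min(13,14)*11=143 best=156, l++
l=5 r=15: min(13,14)*10=130 best=156, l++
l=6 r=15: min(16,14)*9=126 best=156, r--
l=6 r=14: min(16,13)*8=104 best=156, r--
l=6 r=13: min(16,7)*7=49 best=156, r--
l=6 r=12: min(16,9)*6=54 best=156, r--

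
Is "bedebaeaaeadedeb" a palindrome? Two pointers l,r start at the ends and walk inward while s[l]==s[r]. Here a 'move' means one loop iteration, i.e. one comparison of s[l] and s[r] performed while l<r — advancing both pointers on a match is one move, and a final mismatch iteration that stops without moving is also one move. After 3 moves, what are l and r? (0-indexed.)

l=3, r=12

l=0 r=15: 'b'=='b', l++,r--
l=1 r=14: 'e'=='e', l++,r--
l=2 r=13: 'd'=='d', l++,r--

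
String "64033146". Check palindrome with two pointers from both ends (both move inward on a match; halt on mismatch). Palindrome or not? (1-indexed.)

[1,8] '6'=='6' → l++,r--
[2,7] '4'=='4' → l++,r--
[3,6] '0'!='1' → stop

not a palindrome (mismatch at 3,6)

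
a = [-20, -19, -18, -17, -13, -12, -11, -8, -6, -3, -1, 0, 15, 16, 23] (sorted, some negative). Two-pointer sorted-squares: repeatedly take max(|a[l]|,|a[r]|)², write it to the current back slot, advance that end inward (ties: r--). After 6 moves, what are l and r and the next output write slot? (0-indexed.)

[0,14] |-20|<=|23| out[14]=529 → r--
[0,13] |-20|>|16| out[13]=400 → l++
[1,13] |-19|>|16| out[12]=361 → l++
[2,13] |-18|>|16| out[11]=324 → l++
[3,13] |-17|>|16| out[10]=289 → l++
[4,13] |-13|<=|16| out[9]=256 → r--

l=4, r=12, next write slot=8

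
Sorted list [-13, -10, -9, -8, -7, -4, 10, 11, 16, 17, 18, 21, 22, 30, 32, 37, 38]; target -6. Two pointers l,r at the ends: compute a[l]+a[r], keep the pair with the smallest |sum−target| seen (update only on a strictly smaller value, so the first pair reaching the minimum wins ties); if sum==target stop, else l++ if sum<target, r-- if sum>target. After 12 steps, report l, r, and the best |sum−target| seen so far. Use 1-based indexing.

[1,17] -13+38=25 d=31 * → r--
[1,16] -13+37=24 d=30 * → r--
[1,15] -13+32=19 d=25 * → r--
[1,14] -13+30=17 d=23 * → r--
[1,13] -13+22=9 d=15 * → r--
[1,12] -13+21=8 d=14 * → r--
[1,11] -13+18=5 d=11 * → r--
[1,10] -13+17=4 d=10 * → r--
[1,9] -13+16=3 d=9 * → r--
[1,8] -13+11=-2 d=4 * → r--
[1,7] -13+10=-3 d=3 * → r--
[1,6] -13+-4=-17 d=11 → l++

l=2, r=6, best |Δ|=3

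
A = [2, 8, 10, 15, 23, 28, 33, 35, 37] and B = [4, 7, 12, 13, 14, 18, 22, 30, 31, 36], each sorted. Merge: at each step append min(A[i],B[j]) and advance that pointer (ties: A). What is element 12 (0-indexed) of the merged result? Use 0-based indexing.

merged[12] = 28

i=0 j=0: A[i]=2<=B[j]=4 take 2, i++
i=1 j=0: A[i]=8>B[j]=4 take 4, j++
i=1 j=1: A[i]=8>B[j]=7 take 7, j++
i=1 j=2: A[i]=8<=B[j]=12 take 8, i++
i=2 j=2: A[i]=10<=B[j]=12 take 10, i++
i=3 j=2: A[i]=15>B[j]=12 take 12, j++
i=3 j=3: A[i]=15>B[j]=13 take 13, j++
i=3 j=4: A[i]=15>B[j]=14 take 14, j++
i=3 j=5: A[i]=15<=B[j]=18 take 15, i++
i=4 j=5: A[i]=23>B[j]=18 take 18, j++
i=4 j=6: A[i]=23>B[j]=22 take 22, j++
i=4 j=7: A[i]=23<=B[j]=30 take 23, i++
i=5 j=7: A[i]=28<=B[j]=30 take 28, i++
i=6 j=7: A[i]=33>B[j]=30 take 30, j++
i=6 j=8: A[i]=33>B[j]=31 take 31, j++
i=6 j=9: A[i]=33<=B[j]=36 take 33, i++
i=7 j=9: A[i]=35<=B[j]=36 take 35, i++
i=8 j=9: A[i]=37>B[j]=36 take 36, j++
i=8 j=10: B done, take A[i]=37, i++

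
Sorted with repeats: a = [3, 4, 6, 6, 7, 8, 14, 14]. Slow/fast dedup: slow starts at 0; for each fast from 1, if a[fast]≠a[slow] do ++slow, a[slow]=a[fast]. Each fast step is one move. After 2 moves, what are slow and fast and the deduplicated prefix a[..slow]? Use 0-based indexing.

slow=2, fast=3, prefix=[3, 4, 6]

slow=0 fast=1: a[fast]=4≠a[slow]=3 write a[1]=4, slow++,fast++
slow=1 fast=2: a[fast]=6≠a[slow]=4 write a[2]=6, slow++,fast++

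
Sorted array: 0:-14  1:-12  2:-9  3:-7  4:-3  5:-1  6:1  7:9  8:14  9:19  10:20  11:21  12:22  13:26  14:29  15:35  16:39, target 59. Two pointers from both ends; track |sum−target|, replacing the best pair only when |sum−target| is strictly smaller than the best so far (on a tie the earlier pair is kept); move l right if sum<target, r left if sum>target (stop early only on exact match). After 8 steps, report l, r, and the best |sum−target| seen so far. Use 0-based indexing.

l=0 r=16: -14+39=25 d=34 *, l++
l=1 r=16: -12+39=27 d=32 *, l++
l=2 r=16: -9+39=30 d=29 *, l++
l=3 r=16: -7+39=32 d=27 *, l++
l=4 r=16: -3+39=36 d=23 *, l++
l=5 r=16: -1+39=38 d=21 *, l++
l=6 r=16: 1+39=40 d=19 *, l++
l=7 r=16: 9+39=48 d=11 *, l++

l=8, r=16, best |Δ|=11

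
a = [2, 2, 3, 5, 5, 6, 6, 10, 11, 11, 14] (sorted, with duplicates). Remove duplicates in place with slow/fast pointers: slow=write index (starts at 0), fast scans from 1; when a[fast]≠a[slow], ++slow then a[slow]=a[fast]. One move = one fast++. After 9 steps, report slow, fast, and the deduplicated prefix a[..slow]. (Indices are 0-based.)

slow=5, fast=10, prefix=[2, 3, 5, 6, 10, 11]

(s=0,f=1) a[fast]=2=a[slow] dup → fast++
(s=0,f=2) a[fast]=3≠a[slow]=2 write a[1]=3 → slow++,fast++
(s=1,f=3) a[fast]=5≠a[slow]=3 write a[2]=5 → slow++,fast++
(s=2,f=4) a[fast]=5=a[slow] dup → fast++
(s=2,f=5) a[fast]=6≠a[slow]=5 write a[3]=6 → slow++,fast++
(s=3,f=6) a[fast]=6=a[slow] dup → fast++
(s=3,f=7) a[fast]=10≠a[slow]=6 write a[4]=10 → slow++,fast++
(s=4,f=8) a[fast]=11≠a[slow]=10 write a[5]=11 → slow++,fast++
(s=5,f=9) a[fast]=11=a[slow] dup → fast++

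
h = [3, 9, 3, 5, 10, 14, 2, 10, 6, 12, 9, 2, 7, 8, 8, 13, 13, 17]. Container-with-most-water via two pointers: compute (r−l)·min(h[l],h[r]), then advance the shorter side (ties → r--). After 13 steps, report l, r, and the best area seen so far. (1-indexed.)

[1,18] min(3,17)*17=51 best=51 * → l++
[2,18] min(9,17)*16=144 best=144 * → l++
[3,18] min(3,17)*15=45 best=144 → l++
[4,18] min(5,17)*14=70 best=144 → l++
[5,18] min(10,17)*13=130 best=144 → l++
[6,18] min(14,17)*12=168 best=168 * → l++
[7,18] min(2,17)*11=22 best=168 → l++
[8,18] min(10,17)*10=100 best=168 → l++
[9,18] min(6,17)*9=54 best=168 → l++
[10,18] min(12,17)*8=96 best=168 → l++
[11,18] min(9,17)*7=63 best=168 → l++
[12,18] min(2,17)*6=12 best=168 → l++
[13,18] min(7,17)*5=35 best=168 → l++

l=14, r=18, best area=168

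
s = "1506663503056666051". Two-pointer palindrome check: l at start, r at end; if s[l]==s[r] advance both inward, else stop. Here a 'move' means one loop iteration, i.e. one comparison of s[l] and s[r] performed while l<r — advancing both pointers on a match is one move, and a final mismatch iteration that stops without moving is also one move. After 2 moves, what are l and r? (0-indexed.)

[0,18] '1'=='1' → l++,r--
[1,17] '5'=='5' → l++,r--

l=2, r=16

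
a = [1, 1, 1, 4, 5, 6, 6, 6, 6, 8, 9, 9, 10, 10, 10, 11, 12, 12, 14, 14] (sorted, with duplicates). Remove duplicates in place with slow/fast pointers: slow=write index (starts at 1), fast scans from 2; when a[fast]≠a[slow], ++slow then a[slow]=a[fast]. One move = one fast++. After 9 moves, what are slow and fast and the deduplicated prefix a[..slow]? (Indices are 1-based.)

(s=1,f=2) a[fast]=1=a[slow] dup → fast++
(s=1,f=3) a[fast]=1=a[slow] dup → fast++
(s=1,f=4) a[fast]=4≠a[slow]=1 write a[2]=4 → slow++,fast++
(s=2,f=5) a[fast]=5≠a[slow]=4 write a[3]=5 → slow++,fast++
(s=3,f=6) a[fast]=6≠a[slow]=5 write a[4]=6 → slow++,fast++
(s=4,f=7) a[fast]=6=a[slow] dup → fast++
(s=4,f=8) a[fast]=6=a[slow] dup → fast++
(s=4,f=9) a[fast]=6=a[slow] dup → fast++
(s=4,f=10) a[fast]=8≠a[slow]=6 write a[5]=8 → slow++,fast++

slow=5, fast=11, prefix=[1, 4, 5, 6, 8]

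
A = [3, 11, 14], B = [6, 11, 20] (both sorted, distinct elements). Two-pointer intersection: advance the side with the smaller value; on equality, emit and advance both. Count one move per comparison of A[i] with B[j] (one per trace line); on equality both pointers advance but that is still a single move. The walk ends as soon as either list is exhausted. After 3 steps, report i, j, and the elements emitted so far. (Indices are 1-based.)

i=3, j=3, emitted=[11]

[i=1,j=1] 3<6 → i++
[i=2,j=1] 11>6 → j++
[i=2,j=2] 11==11 emit → i++,j++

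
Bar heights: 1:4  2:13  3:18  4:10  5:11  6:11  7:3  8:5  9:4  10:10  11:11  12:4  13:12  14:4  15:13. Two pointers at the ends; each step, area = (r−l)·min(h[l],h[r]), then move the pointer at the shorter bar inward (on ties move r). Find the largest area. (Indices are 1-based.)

[1,15] min(4,13)*14=56 best=56 * → l++
[2,15] min(13,13)*13=169 best=169 * → r--
[2,14] min(13,4)*12=48 best=169 → r--
[2,13] min(13,12)*11=132 best=169 → r--
[2,12] min(13,4)*10=40 best=169 → r--
[2,11] min(13,11)*9=99 best=169 → r--
[2,10] min(13,10)*8=80 best=169 → r--
[2,9] min(13,4)*7=28 best=169 → r--
[2,8] min(13,5)*6=30 best=169 → r--
[2,7] min(13,3)*5=15 best=169 → r--
[2,6] min(13,11)*4=44 best=169 → r--
[2,5] min(13,11)*3=33 best=169 → r--
[2,4] min(13,10)*2=20 best=169 → r--
[2,3] min(13,18)*1=13 best=169 → l++

max area = 169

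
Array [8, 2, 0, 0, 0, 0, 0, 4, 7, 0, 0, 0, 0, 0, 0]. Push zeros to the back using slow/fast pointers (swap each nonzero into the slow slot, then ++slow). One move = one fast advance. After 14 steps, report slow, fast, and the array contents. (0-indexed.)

(s=0,f=0) a[fast]=8≠0 swap→a[0]=8 → slow++,fast++
(s=1,f=1) a[fast]=2≠0 swap→a[1]=2 → slow++,fast++
(s=2,f=2) a[fast]=0 → fast++
(s=2,f=3) a[fast]=0 → fast++
(s=2,f=4) a[fast]=0 → fast++
(s=2,f=5) a[fast]=0 → fast++
(s=2,f=6) a[fast]=0 → fast++
(s=2,f=7) a[fast]=4≠0 swap→a[2]=4 → slow++,fast++
(s=3,f=8) a[fast]=7≠0 swap→a[3]=7 → slow++,fast++
(s=4,f=9) a[fast]=0 → fast++
(s=4,f=10) a[fast]=0 → fast++
(s=4,f=11) a[fast]=0 → fast++
(s=4,f=12) a[fast]=0 → fast++
(s=4,f=13) a[fast]=0 → fast++

slow=4, fast=14, a=[8, 2, 4, 7, 0, 0, 0, 0, 0, 0, 0, 0, 0, 0, 0]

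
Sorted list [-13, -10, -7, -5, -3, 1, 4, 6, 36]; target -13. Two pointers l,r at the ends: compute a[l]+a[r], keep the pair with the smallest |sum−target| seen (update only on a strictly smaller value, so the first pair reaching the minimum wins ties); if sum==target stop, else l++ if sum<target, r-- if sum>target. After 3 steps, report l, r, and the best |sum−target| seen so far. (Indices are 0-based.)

[0,8] -13+36=23 d=36 * → r--
[0,7] -13+6=-7 d=6 * → r--
[0,6] -13+4=-9 d=4 * → r--

l=0, r=5, best |Δ|=4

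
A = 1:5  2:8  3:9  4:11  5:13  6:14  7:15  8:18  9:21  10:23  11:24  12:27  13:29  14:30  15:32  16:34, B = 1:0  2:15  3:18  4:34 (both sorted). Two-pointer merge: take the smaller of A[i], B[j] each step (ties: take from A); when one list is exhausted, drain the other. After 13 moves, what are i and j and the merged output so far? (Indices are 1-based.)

i=11, j=4, merged so far=[0, 5, 8, 9, 11, 13, 14, 15, 15, 18, 18, 21, 23]

i=1 j=1: A[i]=5>B[j]=0 take 0, j++
i=1 j=2: A[i]=5<=B[j]=15 take 5, i++
i=2 j=2: A[i]=8<=B[j]=15 take 8, i++
i=3 j=2: A[i]=9<=B[j]=15 take 9, i++
i=4 j=2: A[i]=11<=B[j]=15 take 11, i++
i=5 j=2: A[i]=13<=B[j]=15 take 13, i++
i=6 j=2: A[i]=14<=B[j]=15 take 14, i++
i=7 j=2: A[i]=15<=B[j]=15 take 15, i++
i=8 j=2: A[i]=18>B[j]=15 take 15, j++
i=8 j=3: A[i]=18<=B[j]=18 take 18, i++
i=9 j=3: A[i]=21>B[j]=18 take 18, j++
i=9 j=4: A[i]=21<=B[j]=34 take 21, i++
i=10 j=4: A[i]=23<=B[j]=34 take 23, i++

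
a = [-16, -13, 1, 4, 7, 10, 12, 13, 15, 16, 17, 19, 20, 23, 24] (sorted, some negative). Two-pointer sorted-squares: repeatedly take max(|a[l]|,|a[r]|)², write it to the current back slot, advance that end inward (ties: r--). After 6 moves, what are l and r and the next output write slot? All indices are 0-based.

l=0, r=8, next write slot=8

l=0 r=14: |-16|<=|24| out[14]=576, r--
l=0 r=13: |-16|<=|23| out[13]=529, r--
l=0 r=12: |-16|<=|20| out[12]=400, r--
l=0 r=11: |-16|<=|19| out[11]=361, r--
l=0 r=10: |-16|<=|17| out[10]=289, r--
l=0 r=9: |-16|<=|16| out[9]=256, r--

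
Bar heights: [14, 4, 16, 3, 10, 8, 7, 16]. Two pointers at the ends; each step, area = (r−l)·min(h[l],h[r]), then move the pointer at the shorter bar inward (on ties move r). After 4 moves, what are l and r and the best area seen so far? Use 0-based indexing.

[0,7] min(14,16)*7=98 best=98 * → l++
[1,7] min(4,16)*6=24 best=98 → l++
[2,7] min(16,16)*5=80 best=98 → r--
[2,6] min(16,7)*4=28 best=98 → r--

l=2, r=5, best area=98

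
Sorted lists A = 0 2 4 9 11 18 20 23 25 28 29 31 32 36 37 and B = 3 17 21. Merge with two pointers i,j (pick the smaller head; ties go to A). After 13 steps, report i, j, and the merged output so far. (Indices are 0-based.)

i=10, j=3, merged so far=[0, 2, 3, 4, 9, 11, 17, 18, 20, 21, 23, 25, 28]

i=0 j=0: A[i]=0<=B[j]=3 take 0, i++
i=1 j=0: A[i]=2<=B[j]=3 take 2, i++
i=2 j=0: A[i]=4>B[j]=3 take 3, j++
i=2 j=1: A[i]=4<=B[j]=17 take 4, i++
i=3 j=1: A[i]=9<=B[j]=17 take 9, i++
i=4 j=1: A[i]=11<=B[j]=17 take 11, i++
i=5 j=1: A[i]=18>B[j]=17 take 17, j++
i=5 j=2: A[i]=18<=B[j]=21 take 18, i++
i=6 j=2: A[i]=20<=B[j]=21 take 20, i++
i=7 j=2: A[i]=23>B[j]=21 take 21, j++
i=7 j=3: B done, take A[i]=23, i++
i=8 j=3: B done, take A[i]=25, i++
i=9 j=3: B done, take A[i]=28, i++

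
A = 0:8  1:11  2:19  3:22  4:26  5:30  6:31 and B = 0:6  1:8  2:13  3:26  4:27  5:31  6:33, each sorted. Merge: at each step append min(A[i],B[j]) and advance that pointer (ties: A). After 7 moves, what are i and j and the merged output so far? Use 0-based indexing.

i=4, j=3, merged so far=[6, 8, 8, 11, 13, 19, 22]

i=0 j=0: A[i]=8>B[j]=6 take 6, j++
i=0 j=1: A[i]=8<=B[j]=8 take 8, i++
i=1 j=1: A[i]=11>B[j]=8 take 8, j++
i=1 j=2: A[i]=11<=B[j]=13 take 11, i++
i=2 j=2: A[i]=19>B[j]=13 take 13, j++
i=2 j=3: A[i]=19<=B[j]=26 take 19, i++
i=3 j=3: A[i]=22<=B[j]=26 take 22, i++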